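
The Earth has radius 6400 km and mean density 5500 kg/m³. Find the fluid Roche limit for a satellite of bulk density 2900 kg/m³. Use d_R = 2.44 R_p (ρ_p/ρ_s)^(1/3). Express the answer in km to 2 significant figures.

d_R = 2.44 × 6400 km × (5500/2900)^(1/3)
    = 19000 km

19000 km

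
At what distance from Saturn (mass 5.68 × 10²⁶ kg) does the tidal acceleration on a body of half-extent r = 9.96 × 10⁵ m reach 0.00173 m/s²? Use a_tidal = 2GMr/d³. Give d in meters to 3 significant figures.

3.52 × 10⁸ m

2GMr/d³ = a_tidal  ⇒  d = (2GMr / a_tidal)^(1/3)
d = (2 × 6.674×10⁻¹¹ × (5.68 × 10²⁶) × (9.96 × 10⁵) / (0.00173))^(1/3)
  = 3.52 × 10⁸ m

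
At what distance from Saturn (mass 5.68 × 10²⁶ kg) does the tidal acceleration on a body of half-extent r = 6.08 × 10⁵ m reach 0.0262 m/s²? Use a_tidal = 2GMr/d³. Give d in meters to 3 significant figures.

2GMr/d³ = a_tidal  ⇒  d = (2GMr / a_tidal)^(1/3)
d = (2 × 6.674×10⁻¹¹ × (5.68 × 10²⁶) × (6.08 × 10⁵) / (0.0262))^(1/3)
  = 1.21 × 10⁸ m

1.21 × 10⁸ m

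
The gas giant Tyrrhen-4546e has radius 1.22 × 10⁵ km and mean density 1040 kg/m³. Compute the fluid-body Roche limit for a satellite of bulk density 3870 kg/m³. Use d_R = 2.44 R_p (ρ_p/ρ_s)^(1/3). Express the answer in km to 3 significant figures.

1.92 × 10⁵ km

d_R = 2.44 × 1.22 × 10⁵ km × (1040/3870)^(1/3)
    = 1.92 × 10⁵ km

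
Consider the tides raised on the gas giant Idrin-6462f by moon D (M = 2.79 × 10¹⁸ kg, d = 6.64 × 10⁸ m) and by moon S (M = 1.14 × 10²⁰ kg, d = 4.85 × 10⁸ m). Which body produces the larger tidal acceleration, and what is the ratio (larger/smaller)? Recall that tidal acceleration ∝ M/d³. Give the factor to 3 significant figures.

Moon S, by a factor of ≈ 105

Compare M/d³ for the two perturbers:
Moon D: (2.79 × 10¹⁸) / (6.64 × 10⁸)³ = 9.530 × 10⁻⁹
Moon S: (1.14 × 10²⁰) / (4.85 × 10⁸)³ = 9.993 × 10⁻⁷
Ratio (larger/smaller) = 105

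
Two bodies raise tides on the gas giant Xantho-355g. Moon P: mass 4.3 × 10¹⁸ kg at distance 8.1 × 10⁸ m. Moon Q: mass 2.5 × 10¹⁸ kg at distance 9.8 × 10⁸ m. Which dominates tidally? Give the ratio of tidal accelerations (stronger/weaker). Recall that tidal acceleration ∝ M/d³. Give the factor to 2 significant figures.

Moon P, by a factor of ≈ 3.0

Compare M/d³ for the two perturbers:
Moon P: (4.3 × 10¹⁸) / (8.1 × 10⁸)³ = 8.091 × 10⁻⁹
Moon Q: (2.5 × 10¹⁸) / (9.8 × 10⁸)³ = 2.656 × 10⁻⁹
Ratio (larger/smaller) = 3.0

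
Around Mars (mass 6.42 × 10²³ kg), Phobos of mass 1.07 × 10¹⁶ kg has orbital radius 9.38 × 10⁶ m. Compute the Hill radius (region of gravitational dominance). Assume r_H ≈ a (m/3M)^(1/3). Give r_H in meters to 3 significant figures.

1.66 × 10⁴ m

r_H ≈ a (m/3M)^(1/3)
    = (9.38 × 10⁶) × (1.07 × 10¹⁶ / (3 × 6.42 × 10²³))^(1/3)
    = 1.66 × 10⁴ m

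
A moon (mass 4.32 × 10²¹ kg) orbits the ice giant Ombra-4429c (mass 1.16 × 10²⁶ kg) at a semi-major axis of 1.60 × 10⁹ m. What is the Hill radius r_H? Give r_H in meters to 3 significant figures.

3.70 × 10⁷ m

r_H ≈ a (m/3M)^(1/3)
    = (1.60 × 10⁹) × (4.32 × 10²¹ / (3 × 1.16 × 10²⁶))^(1/3)
    = 3.70 × 10⁷ m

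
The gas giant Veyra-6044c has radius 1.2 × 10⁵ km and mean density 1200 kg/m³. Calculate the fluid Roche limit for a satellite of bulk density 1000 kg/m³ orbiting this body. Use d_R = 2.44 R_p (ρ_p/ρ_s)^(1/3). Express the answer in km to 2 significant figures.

3.1 × 10⁵ km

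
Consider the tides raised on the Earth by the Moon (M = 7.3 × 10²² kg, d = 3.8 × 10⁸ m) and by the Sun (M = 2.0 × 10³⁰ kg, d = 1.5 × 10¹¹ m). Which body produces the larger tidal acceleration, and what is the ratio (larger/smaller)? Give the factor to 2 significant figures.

The Moon, by a factor of ≈ 2.2

Compare M/d³ for the two perturbers:
The Moon: (7.3 × 10²²) / (3.8 × 10⁸)³ = 1.330 × 10⁻³
The Sun: (2.0 × 10³⁰) / (1.5 × 10¹¹)³ = 5.926 × 10⁻⁴
Ratio (larger/smaller) = 2.2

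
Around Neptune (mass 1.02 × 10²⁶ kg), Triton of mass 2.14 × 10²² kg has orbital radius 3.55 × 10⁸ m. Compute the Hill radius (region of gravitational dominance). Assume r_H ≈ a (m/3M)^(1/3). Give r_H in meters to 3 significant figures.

1.46 × 10⁷ m

r_H ≈ a (m/3M)^(1/3)
    = (3.55 × 10⁸) × (2.14 × 10²² / (3 × 1.02 × 10²⁶))^(1/3)
    = 1.46 × 10⁷ m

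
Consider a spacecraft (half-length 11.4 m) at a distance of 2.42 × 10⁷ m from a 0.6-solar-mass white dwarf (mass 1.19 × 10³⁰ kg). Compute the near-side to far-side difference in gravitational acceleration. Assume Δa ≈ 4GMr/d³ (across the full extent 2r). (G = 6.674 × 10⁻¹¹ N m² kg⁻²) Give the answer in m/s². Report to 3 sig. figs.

2.56 × 10⁻¹ m/s²

Differencing GM/(d−r)² and GM/(d+r)² to first order in r/d gives 4GMr/d³.
a_tidal = 4GMr/d³
        = 4 × (6.674 × 10⁻¹¹) × (1.19 × 10³⁰) × (11.4) / (2.42 × 10⁷)³
        = 2.56 × 10⁻¹ m/s²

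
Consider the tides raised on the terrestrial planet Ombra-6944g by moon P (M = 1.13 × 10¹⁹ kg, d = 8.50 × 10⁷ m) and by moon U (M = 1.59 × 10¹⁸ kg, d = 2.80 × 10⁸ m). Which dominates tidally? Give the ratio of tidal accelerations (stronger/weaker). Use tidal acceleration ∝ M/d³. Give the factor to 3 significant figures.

Moon P, by a factor of ≈ 254

Compare M/d³ for the two perturbers:
Moon P: (1.13 × 10¹⁹) / (8.50 × 10⁷)³ = 1.840 × 10⁻⁵
Moon U: (1.59 × 10¹⁸) / (2.80 × 10⁸)³ = 7.243 × 10⁻⁸
Ratio (larger/smaller) = 254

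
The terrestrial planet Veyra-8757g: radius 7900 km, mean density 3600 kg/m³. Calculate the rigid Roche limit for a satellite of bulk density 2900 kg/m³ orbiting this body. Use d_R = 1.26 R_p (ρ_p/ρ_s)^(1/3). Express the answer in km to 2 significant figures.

d_R = 1.26 × 7900 km × (3600/2900)^(1/3)
    = 11000 km

11000 km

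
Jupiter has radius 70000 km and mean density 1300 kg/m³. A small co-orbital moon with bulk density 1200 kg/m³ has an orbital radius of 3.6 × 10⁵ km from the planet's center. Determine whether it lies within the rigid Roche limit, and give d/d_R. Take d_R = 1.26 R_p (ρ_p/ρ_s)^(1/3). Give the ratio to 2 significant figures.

outside; d/d_R ≈ 4.0

d_R = 1.26 × (70000 km) × (1300/1200)^(1/3) = 90580 km
d/d_R = (3.6 × 10⁵) / (90580) = 4.0
Since d/d_R > 1, the body is outside the Roche limit.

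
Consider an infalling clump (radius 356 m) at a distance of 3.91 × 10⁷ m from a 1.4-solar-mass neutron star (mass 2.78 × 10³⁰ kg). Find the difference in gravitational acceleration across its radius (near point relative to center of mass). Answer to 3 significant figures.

2.21 m/s²

Δa = 2GMr/d³
   = 2 × (6.674 × 10⁻¹¹) × (2.78 × 10³⁰) × (356) / (3.91 × 10⁷)³
   = 2.21 m/s²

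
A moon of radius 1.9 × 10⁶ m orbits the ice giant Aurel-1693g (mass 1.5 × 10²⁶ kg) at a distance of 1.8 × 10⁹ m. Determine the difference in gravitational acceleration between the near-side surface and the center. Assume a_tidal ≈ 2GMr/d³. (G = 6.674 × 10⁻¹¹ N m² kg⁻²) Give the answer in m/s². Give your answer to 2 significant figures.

Δa = 2GMr/d³
   = 2 × (6.674 × 10⁻¹¹) × (1.5 × 10²⁶) × (1.9 × 10⁶) / (1.8 × 10⁹)³
   = 6.5 × 10⁻⁶ m/s²

6.5 × 10⁻⁶ m/s²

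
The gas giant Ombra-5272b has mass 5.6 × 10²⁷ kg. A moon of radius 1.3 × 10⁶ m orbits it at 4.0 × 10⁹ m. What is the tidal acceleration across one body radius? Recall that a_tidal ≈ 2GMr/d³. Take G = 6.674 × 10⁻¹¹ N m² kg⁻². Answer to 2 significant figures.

Δg = 2GMr/d³
   = 2 × (6.674 × 10⁻¹¹) × (5.6 × 10²⁷) × (1.3 × 10⁶) / (4.0 × 10⁹)³
   = 1.5 × 10⁻⁵ m/s²

1.5 × 10⁻⁵ m/s²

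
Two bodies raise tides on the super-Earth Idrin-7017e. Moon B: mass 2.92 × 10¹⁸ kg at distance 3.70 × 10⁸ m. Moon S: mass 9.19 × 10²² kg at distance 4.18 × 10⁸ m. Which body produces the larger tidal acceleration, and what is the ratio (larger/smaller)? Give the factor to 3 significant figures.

Tidal acceleration ∝ M/d³, so compare M/d³ for each.
Moon B: (2.92 × 10¹⁸) / (3.70 × 10⁸)³ = 5.765 × 10⁻⁸
Moon S: (9.19 × 10²²) / (4.18 × 10⁸)³ = 1.258 × 10⁻³
Ratio (larger/smaller) = 21800

Moon S, by a factor of ≈ 21800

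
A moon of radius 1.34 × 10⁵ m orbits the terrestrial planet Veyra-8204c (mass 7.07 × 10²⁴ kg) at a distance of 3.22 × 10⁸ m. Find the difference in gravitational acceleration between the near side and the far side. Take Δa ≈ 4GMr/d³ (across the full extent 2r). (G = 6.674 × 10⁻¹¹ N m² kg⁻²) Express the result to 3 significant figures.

Δa = 4GMr/d³
   = 4 × (6.674 × 10⁻¹¹) × (7.07 × 10²⁴) × (1.34 × 10⁵) / (3.22 × 10⁸)³
   = 7.58 × 10⁻⁶ m/s²

7.58 × 10⁻⁶ m/s²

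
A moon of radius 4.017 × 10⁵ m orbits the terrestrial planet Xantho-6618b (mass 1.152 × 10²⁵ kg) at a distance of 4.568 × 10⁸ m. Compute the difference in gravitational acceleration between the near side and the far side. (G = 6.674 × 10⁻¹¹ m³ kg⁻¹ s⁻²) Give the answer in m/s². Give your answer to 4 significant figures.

Δg = 4GMr/d³
   = 4 × (6.674 × 10⁻¹¹) × (1.152 × 10²⁵) × (4.017 × 10⁵) / (4.568 × 10⁸)³
   = 1.296 × 10⁻⁵ m/s²

1.296 × 10⁻⁵ m/s²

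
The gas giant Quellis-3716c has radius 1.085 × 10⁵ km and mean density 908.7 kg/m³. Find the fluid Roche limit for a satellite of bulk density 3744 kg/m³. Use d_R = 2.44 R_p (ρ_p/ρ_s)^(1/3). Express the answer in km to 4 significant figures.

1.651 × 10⁵ km

d_R = 2.44 × 1.085 × 10⁵ km × (908.7/3744)^(1/3)
    = 1.651 × 10⁵ km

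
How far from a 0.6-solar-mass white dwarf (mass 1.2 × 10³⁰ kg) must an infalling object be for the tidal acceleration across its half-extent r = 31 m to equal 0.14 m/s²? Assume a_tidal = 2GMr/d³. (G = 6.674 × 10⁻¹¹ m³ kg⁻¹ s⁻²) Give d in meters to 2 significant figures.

2GMr/d³ = a_tidal  ⇒  d = (2GMr / a_tidal)^(1/3)
d = (2 × 6.674×10⁻¹¹ × (1.2 × 10³⁰) × (31) / (0.14))^(1/3)
  = 3.3 × 10⁷ m

3.3 × 10⁷ m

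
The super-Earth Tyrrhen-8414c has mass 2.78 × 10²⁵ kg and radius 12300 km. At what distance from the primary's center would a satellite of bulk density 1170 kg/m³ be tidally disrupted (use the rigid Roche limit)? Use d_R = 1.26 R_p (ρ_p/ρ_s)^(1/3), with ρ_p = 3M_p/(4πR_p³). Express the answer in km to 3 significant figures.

22500 km

ρ_p = 3M_p/(4πR_p³) = 3 × (2.78 × 10²⁵) / (4π × (1.23 × 10⁷ m)³) = 3570 kg/m³
d_R = 1.26 × 12300 km × (3570/1170)^(1/3)
    = 22500 km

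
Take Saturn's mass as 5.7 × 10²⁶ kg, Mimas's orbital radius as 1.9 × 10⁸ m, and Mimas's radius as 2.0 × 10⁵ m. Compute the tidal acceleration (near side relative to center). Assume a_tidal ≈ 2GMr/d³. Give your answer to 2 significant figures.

a_tidal = 2GMr/d³
        = 2 × (6.674 × 10⁻¹¹) × (5.7 × 10²⁶) × (2.0 × 10⁵) / (1.9 × 10⁸)³
        = 2.2 × 10⁻³ m/s²

2.2 × 10⁻³ m/s²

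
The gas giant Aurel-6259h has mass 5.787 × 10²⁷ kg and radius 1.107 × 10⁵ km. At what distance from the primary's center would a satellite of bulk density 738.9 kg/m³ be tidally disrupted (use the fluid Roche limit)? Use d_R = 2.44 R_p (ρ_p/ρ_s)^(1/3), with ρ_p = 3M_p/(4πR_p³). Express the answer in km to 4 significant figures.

3.006 × 10⁵ km

ρ_p = 3M_p/(4πR_p³) = 3 × (5.787 × 10²⁷) / (4π × (1.107 × 10⁸ m)³) = 1018 kg/m³
d_R = 2.44 × 1.107 × 10⁵ km × (1018/738.9)^(1/3)
    = 3.006 × 10⁵ km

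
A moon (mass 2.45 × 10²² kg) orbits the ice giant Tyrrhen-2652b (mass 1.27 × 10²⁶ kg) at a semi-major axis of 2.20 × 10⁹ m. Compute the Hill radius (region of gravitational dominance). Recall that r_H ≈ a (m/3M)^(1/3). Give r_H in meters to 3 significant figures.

8.81 × 10⁷ m

r_H ≈ a (m/3M)^(1/3)
    = (2.20 × 10⁹) × (2.45 × 10²² / (3 × 1.27 × 10²⁶))^(1/3)
    = 8.81 × 10⁷ m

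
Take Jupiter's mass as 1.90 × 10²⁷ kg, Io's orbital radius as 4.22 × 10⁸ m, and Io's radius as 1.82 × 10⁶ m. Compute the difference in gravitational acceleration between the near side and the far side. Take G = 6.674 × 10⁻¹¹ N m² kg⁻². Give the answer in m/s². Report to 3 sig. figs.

1.23 × 10⁻² m/s²

Δa = 4GMr/d³
   = 4 × (6.674 × 10⁻¹¹) × (1.90 × 10²⁷) × (1.82 × 10⁶) / (4.22 × 10⁸)³
   = 1.23 × 10⁻² m/s²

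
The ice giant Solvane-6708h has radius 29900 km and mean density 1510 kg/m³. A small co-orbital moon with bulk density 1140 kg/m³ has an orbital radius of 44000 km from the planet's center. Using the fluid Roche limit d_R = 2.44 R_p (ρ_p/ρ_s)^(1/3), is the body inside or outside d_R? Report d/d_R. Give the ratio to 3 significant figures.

d_R = 2.44 × (29900 km) × (1510/1140)^(1/3) = 80120 km
d/d_R = (44000) / (80120) = 0.549
Since d/d_R < 1, the body is inside the Roche limit.

inside; d/d_R ≈ 0.549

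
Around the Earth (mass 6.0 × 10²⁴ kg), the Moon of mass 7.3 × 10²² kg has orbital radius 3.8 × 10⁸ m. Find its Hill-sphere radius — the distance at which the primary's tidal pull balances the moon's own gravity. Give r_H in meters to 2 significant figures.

r_H ≈ a (m/3M)^(1/3)
    = (3.8 × 10⁸) × (7.3 × 10²² / (3 × 6.0 × 10²⁴))^(1/3)
    = 6.1 × 10⁷ m

6.1 × 10⁷ m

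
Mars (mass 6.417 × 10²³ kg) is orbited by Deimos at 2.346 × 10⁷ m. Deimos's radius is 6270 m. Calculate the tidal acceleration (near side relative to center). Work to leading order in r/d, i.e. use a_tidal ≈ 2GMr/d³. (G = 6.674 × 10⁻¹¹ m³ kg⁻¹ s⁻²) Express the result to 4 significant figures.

4.159 × 10⁻⁵ m/s²

Δg = 2GMr/d³
   = 2 × (6.674 × 10⁻¹¹) × (6.417 × 10²³) × (6270) / (2.346 × 10⁷)³
   = 4.159 × 10⁻⁵ m/s²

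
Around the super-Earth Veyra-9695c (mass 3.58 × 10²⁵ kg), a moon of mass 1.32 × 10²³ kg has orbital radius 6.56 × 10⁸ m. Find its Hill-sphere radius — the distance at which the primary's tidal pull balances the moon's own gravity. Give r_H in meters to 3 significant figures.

r_H ≈ a (m/3M)^(1/3)
    = (6.56 × 10⁸) × (1.32 × 10²³ / (3 × 3.58 × 10²⁵))^(1/3)
    = 7.03 × 10⁷ m

7.03 × 10⁷ m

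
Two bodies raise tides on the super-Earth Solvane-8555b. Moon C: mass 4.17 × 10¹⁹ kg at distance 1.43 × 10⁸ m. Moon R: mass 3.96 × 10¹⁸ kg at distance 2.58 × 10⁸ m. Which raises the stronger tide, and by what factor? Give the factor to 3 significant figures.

Moon C, by a factor of ≈ 61.8

Tidal acceleration ∝ M/d³, so compare M/d³ for each.
Moon C: (4.17 × 10¹⁹) / (1.43 × 10⁸)³ = 1.426 × 10⁻⁵
Moon R: (3.96 × 10¹⁸) / (2.58 × 10⁸)³ = 2.306 × 10⁻⁷
Ratio (larger/smaller) = 61.8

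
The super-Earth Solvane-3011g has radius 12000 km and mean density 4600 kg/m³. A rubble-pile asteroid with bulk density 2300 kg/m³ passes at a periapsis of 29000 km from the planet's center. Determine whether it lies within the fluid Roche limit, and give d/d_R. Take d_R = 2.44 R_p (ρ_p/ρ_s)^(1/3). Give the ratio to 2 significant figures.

d_R = 2.44 × (12000 km) × (4600/2300)^(1/3) = 36890 km
d/d_R = (29000) / (36890) = 0.79
Since d/d_R < 1, the body is inside the Roche limit.

inside; d/d_R ≈ 0.79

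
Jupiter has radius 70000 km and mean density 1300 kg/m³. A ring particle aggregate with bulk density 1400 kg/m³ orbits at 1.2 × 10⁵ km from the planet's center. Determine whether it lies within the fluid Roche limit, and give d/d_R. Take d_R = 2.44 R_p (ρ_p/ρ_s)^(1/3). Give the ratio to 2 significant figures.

d_R = 2.44 × (70000 km) × (1300/1400)^(1/3) = 1.666 × 10⁵ km
d/d_R = (1.2 × 10⁵) / (1.666 × 10⁵) = 0.72
Since d/d_R < 1, the body is inside the Roche limit.

inside; d/d_R ≈ 0.72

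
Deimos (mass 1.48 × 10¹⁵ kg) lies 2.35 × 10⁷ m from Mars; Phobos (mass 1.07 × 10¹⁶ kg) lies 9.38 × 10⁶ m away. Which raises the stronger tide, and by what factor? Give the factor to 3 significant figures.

Phobos, by a factor of ≈ 114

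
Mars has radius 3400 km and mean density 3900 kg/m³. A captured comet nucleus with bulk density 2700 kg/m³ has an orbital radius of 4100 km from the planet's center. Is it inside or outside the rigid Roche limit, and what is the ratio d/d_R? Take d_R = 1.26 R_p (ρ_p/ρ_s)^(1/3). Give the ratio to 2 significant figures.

inside; d/d_R ≈ 0.85

d_R = 1.26 × (3400 km) × (3900/2700)^(1/3) = 4843 km
d/d_R = (4100) / (4843) = 0.85
Since d/d_R < 1, the body is inside the Roche limit.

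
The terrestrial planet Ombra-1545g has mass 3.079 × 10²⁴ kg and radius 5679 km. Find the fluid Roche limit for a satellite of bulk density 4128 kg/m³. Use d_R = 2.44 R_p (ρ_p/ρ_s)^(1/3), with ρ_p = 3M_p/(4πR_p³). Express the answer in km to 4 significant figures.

13730 km

ρ_p = 3M_p/(4πR_p³) = 3 × (3.079 × 10²⁴) / (4π × (5.679 × 10⁶ m)³) = 4013 kg/m³
d_R = 2.44 × 5679 km × (4013/4128)^(1/3)
    = 13730 km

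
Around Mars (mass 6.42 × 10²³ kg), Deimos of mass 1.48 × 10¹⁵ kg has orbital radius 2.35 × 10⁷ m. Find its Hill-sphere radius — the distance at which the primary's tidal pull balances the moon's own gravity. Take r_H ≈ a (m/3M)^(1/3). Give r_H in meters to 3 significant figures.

2.15 × 10⁴ m

r_H ≈ a (m/3M)^(1/3)
    = (2.35 × 10⁷) × (1.48 × 10¹⁵ / (3 × 6.42 × 10²³))^(1/3)
    = 2.15 × 10⁴ m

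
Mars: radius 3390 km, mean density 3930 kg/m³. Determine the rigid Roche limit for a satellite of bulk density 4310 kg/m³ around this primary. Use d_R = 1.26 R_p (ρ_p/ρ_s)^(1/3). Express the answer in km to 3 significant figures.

4140 km

d_R = 1.26 × 3390 km × (3930/4310)^(1/3)
    = 4140 km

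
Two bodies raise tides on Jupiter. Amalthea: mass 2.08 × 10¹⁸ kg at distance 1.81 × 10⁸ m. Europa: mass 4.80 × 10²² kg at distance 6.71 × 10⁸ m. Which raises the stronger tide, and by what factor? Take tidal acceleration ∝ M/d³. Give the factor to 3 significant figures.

Europa, by a factor of ≈ 453

The tide-raising term goes as M/d³ (the gradient of a 1/d² field).
Amalthea: (2.08 × 10¹⁸) / (1.81 × 10⁸)³ = 3.508 × 10⁻⁷
Europa: (4.80 × 10²²) / (6.71 × 10⁸)³ = 1.589 × 10⁻⁴
Ratio (larger/smaller) = 453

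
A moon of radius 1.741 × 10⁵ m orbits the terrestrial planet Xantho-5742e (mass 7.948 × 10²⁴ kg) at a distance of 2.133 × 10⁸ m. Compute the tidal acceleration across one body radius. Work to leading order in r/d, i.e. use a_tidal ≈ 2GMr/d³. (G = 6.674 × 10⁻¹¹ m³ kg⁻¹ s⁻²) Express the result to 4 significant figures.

Δg = 2GMr/d³
   = 2 × (6.674 × 10⁻¹¹) × (7.948 × 10²⁴) × (1.741 × 10⁵) / (2.133 × 10⁸)³
   = 1.903 × 10⁻⁵ m/s²

1.903 × 10⁻⁵ m/s²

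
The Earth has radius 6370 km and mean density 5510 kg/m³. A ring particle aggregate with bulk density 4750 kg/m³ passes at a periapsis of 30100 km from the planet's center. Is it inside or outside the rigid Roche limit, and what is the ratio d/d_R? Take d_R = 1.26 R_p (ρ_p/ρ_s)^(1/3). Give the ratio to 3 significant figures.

d_R = 1.26 × (6370 km) × (5510/4750)^(1/3) = 8433 km
d/d_R = (30100) / (8433) = 3.57
Since d/d_R > 1, the body is outside the Roche limit.

outside; d/d_R ≈ 3.57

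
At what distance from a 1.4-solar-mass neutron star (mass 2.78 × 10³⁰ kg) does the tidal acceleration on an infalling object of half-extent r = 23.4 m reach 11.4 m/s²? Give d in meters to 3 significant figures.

9.13 × 10⁶ m

2GMr/d³ = a_tidal  ⇒  d = (2GMr / a_tidal)^(1/3)
d = (2 × 6.674×10⁻¹¹ × (2.78 × 10³⁰) × (23.4) / (11.4))^(1/3)
  = 9.13 × 10⁶ m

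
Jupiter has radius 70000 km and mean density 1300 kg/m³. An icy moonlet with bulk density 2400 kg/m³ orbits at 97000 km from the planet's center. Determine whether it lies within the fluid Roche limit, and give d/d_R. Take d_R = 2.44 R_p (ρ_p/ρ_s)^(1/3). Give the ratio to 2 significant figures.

d_R = 2.44 × (70000 km) × (1300/2400)^(1/3) = 1.392 × 10⁵ km
d/d_R = (97000) / (1.392 × 10⁵) = 0.70
Since d/d_R < 1, the body is inside the Roche limit.

inside; d/d_R ≈ 0.70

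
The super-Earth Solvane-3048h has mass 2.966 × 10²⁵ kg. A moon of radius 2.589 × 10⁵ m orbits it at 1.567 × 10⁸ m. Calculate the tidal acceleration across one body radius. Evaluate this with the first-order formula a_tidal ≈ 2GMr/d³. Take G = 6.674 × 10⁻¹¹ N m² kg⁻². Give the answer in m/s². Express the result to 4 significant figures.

The tidal stretch is the gradient of GM/d² times the body's extent r, hence the 1/d³ dependence.
a_tidal = 2GMr/d³
        = 2 × (6.674 × 10⁻¹¹) × (2.966 × 10²⁵) × (2.589 × 10⁵) / (1.567 × 10⁸)³
        = 2.664 × 10⁻⁴ m/s²

2.664 × 10⁻⁴ m/s²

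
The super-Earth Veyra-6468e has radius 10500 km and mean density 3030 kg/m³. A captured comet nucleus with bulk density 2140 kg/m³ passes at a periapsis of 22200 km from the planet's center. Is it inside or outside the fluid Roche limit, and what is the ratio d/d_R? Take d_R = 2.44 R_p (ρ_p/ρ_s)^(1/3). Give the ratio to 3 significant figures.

inside; d/d_R ≈ 0.772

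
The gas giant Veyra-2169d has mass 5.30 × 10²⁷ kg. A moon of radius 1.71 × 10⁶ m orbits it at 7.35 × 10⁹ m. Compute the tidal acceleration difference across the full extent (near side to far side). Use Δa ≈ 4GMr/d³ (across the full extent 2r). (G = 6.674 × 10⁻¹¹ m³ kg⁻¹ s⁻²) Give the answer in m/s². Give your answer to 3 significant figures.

Differencing GM/(d−r)² and GM/(d+r)² to first order in r/d gives 4GMr/d³.
a_tidal = 4GMr/d³
        = 4 × (6.674 × 10⁻¹¹) × (5.30 × 10²⁷) × (1.71 × 10⁶) / (7.35 × 10⁹)³
        = 6.09 × 10⁻⁶ m/s²

6.09 × 10⁻⁶ m/s²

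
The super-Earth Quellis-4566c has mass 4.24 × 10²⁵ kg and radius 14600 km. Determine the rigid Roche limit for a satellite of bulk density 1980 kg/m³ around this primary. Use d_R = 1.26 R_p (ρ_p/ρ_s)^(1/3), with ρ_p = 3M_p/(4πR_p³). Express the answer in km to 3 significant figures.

21700 km

ρ_p = 3M_p/(4πR_p³) = 3 × (4.24 × 10²⁵) / (4π × (1.46 × 10⁷ m)³) = 3250 kg/m³
d_R = 1.26 × 14600 km × (3250/1980)^(1/3)
    = 21700 km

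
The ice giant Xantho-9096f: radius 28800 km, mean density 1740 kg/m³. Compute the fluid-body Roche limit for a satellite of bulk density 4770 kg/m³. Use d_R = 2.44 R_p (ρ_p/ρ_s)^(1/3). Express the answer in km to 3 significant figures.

50200 km

d_R = 2.44 × 28800 km × (1740/4770)^(1/3)
    = 50200 km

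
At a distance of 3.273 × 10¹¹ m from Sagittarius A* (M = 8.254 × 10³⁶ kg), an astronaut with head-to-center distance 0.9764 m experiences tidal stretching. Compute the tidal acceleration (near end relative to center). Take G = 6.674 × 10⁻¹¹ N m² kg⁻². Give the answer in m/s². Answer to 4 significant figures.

3.068 × 10⁻⁸ m/s²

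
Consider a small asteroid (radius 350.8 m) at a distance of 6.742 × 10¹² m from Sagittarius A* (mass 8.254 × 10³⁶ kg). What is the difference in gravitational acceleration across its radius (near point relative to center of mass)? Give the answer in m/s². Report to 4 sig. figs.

Since r ≪ d, expand the inverse-square field across one radius to get the leading 2GMr/d³ term.
a_tidal = 2GMr/d³
        = 2 × (6.674 × 10⁻¹¹) × (8.254 × 10³⁶) × (350.8) / (6.742 × 10¹²)³
        = 1.261 × 10⁻⁹ m/s²

1.261 × 10⁻⁹ m/s²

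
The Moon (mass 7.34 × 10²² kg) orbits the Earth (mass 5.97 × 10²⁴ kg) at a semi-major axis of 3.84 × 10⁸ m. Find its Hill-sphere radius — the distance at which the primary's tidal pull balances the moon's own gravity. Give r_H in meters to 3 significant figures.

r_H ≈ a (m/3M)^(1/3)
    = (3.84 × 10⁸) × (7.34 × 10²² / (3 × 5.97 × 10²⁴))^(1/3)
    = 6.15 × 10⁷ m

6.15 × 10⁷ m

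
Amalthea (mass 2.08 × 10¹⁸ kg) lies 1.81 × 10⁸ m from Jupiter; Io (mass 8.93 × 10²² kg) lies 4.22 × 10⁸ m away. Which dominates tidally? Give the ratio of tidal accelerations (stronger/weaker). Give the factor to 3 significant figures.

Io, by a factor of ≈ 3390

Tidal stretch scales as M/d³; compute that for each body.
Amalthea: (2.08 × 10¹⁸) / (1.81 × 10⁸)³ = 3.508 × 10⁻⁷
Io: (8.93 × 10²²) / (4.22 × 10⁸)³ = 1.188 × 10⁻³
Ratio (larger/smaller) = 3390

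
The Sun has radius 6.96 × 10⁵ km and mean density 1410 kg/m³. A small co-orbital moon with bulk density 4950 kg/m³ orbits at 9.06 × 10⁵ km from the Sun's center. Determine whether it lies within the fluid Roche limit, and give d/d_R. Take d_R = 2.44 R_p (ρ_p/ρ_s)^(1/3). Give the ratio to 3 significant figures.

inside; d/d_R ≈ 0.811

d_R = 2.44 × (6.96 × 10⁵ km) × (1410/4950)^(1/3) = 1.117 × 10⁶ km
d/d_R = (9.06 × 10⁵) / (1.117 × 10⁶) = 0.811
Since d/d_R < 1, the body is inside the Roche limit.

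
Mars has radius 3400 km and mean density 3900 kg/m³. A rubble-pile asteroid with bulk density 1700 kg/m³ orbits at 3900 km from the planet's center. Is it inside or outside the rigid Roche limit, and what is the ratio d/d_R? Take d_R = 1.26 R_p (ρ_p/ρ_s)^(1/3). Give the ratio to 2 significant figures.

inside; d/d_R ≈ 0.69

d_R = 1.26 × (3400 km) × (3900/1700)^(1/3) = 5650 km
d/d_R = (3900) / (5650) = 0.69
Since d/d_R < 1, the body is inside the Roche limit.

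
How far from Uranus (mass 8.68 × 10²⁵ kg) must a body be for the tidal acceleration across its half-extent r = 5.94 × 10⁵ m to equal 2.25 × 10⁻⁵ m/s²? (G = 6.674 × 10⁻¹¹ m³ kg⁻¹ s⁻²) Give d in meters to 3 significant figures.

6.74 × 10⁸ m

2GMr/d³ = a_tidal  ⇒  d = (2GMr / a_tidal)^(1/3)
d = (2 × 6.674×10⁻¹¹ × (8.68 × 10²⁵) × (5.94 × 10⁵) / (2.25 × 10⁻⁵))^(1/3)
  = 6.74 × 10⁸ m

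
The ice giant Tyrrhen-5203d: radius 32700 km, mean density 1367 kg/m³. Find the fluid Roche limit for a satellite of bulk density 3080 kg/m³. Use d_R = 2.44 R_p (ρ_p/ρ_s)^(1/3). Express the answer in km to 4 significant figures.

d_R = 2.44 × 32700 km × (1367/3080)^(1/3)
    = 60860 km

60860 km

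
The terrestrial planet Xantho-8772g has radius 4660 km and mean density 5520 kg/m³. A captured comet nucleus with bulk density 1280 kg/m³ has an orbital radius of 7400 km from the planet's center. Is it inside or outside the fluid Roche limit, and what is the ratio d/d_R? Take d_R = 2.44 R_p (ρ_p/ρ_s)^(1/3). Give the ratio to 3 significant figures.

inside; d/d_R ≈ 0.400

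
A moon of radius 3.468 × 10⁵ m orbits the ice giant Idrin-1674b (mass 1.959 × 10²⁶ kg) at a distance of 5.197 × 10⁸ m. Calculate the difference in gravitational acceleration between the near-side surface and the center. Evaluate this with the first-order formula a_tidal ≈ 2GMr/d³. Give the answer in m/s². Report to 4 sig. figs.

6.461 × 10⁻⁵ m/s²

Δg = 2GMr/d³
   = 2 × (6.674 × 10⁻¹¹) × (1.959 × 10²⁶) × (3.468 × 10⁵) / (5.197 × 10⁸)³
   = 6.461 × 10⁻⁵ m/s²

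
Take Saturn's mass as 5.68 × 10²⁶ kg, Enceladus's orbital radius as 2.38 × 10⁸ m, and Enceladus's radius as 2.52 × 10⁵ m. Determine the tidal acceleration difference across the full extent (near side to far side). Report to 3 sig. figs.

2.83 × 10⁻³ m/s²

Δa = 4GMr/d³
   = 4 × (6.674 × 10⁻¹¹) × (5.68 × 10²⁶) × (2.52 × 10⁵) / (2.38 × 10⁸)³
   = 2.83 × 10⁻³ m/s²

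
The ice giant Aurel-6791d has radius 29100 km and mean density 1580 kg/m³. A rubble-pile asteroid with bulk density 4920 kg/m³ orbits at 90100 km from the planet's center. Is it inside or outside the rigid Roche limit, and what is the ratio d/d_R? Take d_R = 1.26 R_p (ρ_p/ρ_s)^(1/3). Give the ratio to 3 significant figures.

d_R = 1.26 × (29100 km) × (1580/4920)^(1/3) = 25110 km
d/d_R = (90100) / (25110) = 3.59
Since d/d_R > 1, the body is outside the Roche limit.

outside; d/d_R ≈ 3.59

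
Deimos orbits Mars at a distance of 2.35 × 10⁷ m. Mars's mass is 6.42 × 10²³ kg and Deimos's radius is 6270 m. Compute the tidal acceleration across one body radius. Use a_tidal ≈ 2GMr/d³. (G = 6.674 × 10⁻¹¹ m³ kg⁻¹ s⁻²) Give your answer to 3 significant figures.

Δa = 2GMr/d³
   = 2 × (6.674 × 10⁻¹¹) × (6.42 × 10²³) × (6270) / (2.35 × 10⁷)³
   = 4.14 × 10⁻⁵ m/s²

4.14 × 10⁻⁵ m/s²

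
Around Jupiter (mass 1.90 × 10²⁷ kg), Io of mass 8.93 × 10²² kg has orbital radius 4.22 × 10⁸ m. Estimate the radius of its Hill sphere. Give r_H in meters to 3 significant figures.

1.06 × 10⁷ m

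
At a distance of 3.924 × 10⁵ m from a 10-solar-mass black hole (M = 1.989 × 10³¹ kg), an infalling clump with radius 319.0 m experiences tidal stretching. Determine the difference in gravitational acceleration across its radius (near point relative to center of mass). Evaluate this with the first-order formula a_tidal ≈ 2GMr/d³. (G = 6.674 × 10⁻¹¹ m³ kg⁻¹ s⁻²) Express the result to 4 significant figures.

1.402 × 10⁷ m/s²

Δa = 2GMr/d³
   = 2 × (6.674 × 10⁻¹¹) × (1.989 × 10³¹) × (319.0) / (3.924 × 10⁵)³
   = 1.402 × 10⁷ m/s²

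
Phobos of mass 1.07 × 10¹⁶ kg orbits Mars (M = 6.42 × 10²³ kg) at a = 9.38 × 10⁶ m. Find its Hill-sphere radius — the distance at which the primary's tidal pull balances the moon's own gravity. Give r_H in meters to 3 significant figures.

r_H ≈ a (m/3M)^(1/3)
    = (9.38 × 10⁶) × (1.07 × 10¹⁶ / (3 × 6.42 × 10²³))^(1/3)
    = 1.66 × 10⁴ m

1.66 × 10⁴ m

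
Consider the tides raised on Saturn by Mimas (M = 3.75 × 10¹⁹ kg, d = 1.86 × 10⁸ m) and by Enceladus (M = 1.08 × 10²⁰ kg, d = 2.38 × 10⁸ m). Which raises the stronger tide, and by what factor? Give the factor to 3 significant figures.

Enceladus, by a factor of ≈ 1.37

Compare M/d³ for the two perturbers:
Mimas: (3.75 × 10¹⁹) / (1.86 × 10⁸)³ = 5.828 × 10⁻⁶
Enceladus: (1.08 × 10²⁰) / (2.38 × 10⁸)³ = 8.011 × 10⁻⁶
Ratio (larger/smaller) = 1.37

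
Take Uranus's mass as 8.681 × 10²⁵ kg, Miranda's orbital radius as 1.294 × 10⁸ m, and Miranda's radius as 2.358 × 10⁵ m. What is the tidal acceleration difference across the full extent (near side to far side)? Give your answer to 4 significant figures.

2.522 × 10⁻³ m/s²

a_tidal = 4GMr/d³
        = 4 × (6.674 × 10⁻¹¹) × (8.681 × 10²⁵) × (2.358 × 10⁵) / (1.294 × 10⁸)³
        = 2.522 × 10⁻³ m/s²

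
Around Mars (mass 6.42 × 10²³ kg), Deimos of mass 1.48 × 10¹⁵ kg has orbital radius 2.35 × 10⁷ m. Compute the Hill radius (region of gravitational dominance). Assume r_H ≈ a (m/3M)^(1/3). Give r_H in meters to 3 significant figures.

2.15 × 10⁴ m

r_H ≈ a (m/3M)^(1/3)
    = (2.35 × 10⁷) × (1.48 × 10¹⁵ / (3 × 6.42 × 10²³))^(1/3)
    = 2.15 × 10⁴ m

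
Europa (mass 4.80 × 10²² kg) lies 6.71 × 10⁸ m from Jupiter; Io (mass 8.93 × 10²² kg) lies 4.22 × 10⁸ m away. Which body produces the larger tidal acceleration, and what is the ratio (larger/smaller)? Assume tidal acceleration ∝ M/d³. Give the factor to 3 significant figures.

Io, by a factor of ≈ 7.48

Tidal stretch scales as M/d³; compute that for each body.
Europa: (4.80 × 10²²) / (6.71 × 10⁸)³ = 1.589 × 10⁻⁴
Io: (8.93 × 10²²) / (4.22 × 10⁸)³ = 1.188 × 10⁻³
Ratio (larger/smaller) = 7.48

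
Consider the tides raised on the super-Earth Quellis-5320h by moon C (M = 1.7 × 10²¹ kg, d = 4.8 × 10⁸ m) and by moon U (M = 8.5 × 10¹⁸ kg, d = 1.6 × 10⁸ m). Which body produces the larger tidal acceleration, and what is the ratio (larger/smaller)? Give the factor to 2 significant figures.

Tidal stretch scales as M/d³; compute that for each body.
Moon C: (1.7 × 10²¹) / (4.8 × 10⁸)³ = 1.537 × 10⁻⁵
Moon U: (8.5 × 10¹⁸) / (1.6 × 10⁸)³ = 2.075 × 10⁻⁶
Ratio (larger/smaller) = 7.4

Moon C, by a factor of ≈ 7.4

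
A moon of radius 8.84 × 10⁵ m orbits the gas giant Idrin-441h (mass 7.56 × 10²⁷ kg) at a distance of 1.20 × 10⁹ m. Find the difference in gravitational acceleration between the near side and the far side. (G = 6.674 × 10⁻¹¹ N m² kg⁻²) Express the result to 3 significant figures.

a_tidal = 4GMr/d³
        = 4 × (6.674 × 10⁻¹¹) × (7.56 × 10²⁷) × (8.84 × 10⁵) / (1.20 × 10⁹)³
        = 1.03 × 10⁻³ m/s²

1.03 × 10⁻³ m/s²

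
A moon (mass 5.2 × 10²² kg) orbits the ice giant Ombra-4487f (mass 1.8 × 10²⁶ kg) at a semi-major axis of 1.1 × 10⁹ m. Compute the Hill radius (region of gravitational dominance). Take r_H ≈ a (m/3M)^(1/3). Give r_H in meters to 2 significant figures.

5.0 × 10⁷ m

r_H ≈ a (m/3M)^(1/3)
    = (1.1 × 10⁹) × (5.2 × 10²² / (3 × 1.8 × 10²⁶))^(1/3)
    = 5.0 × 10⁷ m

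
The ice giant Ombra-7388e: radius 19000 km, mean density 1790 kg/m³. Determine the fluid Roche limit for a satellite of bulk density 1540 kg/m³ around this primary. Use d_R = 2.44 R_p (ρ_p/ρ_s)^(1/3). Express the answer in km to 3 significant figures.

48700 km

d_R = 2.44 × 19000 km × (1790/1540)^(1/3)
    = 48700 km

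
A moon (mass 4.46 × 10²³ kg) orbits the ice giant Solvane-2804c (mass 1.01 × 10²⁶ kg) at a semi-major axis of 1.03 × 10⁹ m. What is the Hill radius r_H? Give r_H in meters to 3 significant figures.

r_H ≈ a (m/3M)^(1/3)
    = (1.03 × 10⁹) × (4.46 × 10²³ / (3 × 1.01 × 10²⁶))^(1/3)
    = 1.17 × 10⁸ m

1.17 × 10⁸ m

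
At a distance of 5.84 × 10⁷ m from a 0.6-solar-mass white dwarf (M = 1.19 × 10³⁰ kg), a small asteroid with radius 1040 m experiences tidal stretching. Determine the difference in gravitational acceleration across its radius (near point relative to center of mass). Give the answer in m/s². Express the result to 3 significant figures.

The tidal stretch is the gradient of GM/d² times the body's extent r, hence the 1/d³ dependence.
a_tidal = 2GMr/d³
        = 2 × (6.674 × 10⁻¹¹) × (1.19 × 10³⁰) × (1040) / (5.84 × 10⁷)³
        = 8.29 × 10⁻¹ m/s²

8.29 × 10⁻¹ m/s²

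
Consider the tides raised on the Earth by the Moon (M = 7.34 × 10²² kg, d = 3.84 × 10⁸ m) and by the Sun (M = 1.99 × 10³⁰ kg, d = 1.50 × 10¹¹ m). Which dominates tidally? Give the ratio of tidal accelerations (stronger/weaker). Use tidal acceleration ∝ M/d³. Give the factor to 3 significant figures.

The Moon, by a factor of ≈ 2.20

The tide-raising term goes as M/d³ (the gradient of a 1/d² field).
The Moon: (7.34 × 10²²) / (3.84 × 10⁸)³ = 1.296 × 10⁻³
The Sun: (1.99 × 10³⁰) / (1.50 × 10¹¹)³ = 5.896 × 10⁻⁴
Ratio (larger/smaller) = 2.20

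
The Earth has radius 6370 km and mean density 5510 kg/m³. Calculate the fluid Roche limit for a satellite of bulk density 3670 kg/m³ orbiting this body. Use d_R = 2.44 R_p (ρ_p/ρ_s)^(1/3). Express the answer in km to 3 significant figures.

d_R = 2.44 × 6370 km × (5510/3670)^(1/3)
    = 17800 km

17800 km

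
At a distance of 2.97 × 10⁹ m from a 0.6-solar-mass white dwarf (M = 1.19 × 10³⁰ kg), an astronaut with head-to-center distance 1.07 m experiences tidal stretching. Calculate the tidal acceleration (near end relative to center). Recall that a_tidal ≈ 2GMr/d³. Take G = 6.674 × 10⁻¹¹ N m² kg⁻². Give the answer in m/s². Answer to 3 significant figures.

6.49 × 10⁻⁹ m/s²

Differencing GM/(d−r)² and GM/d² to first order in r/d gives 2GMr/d³.
Δa = 2GMr/d³
   = 2 × (6.674 × 10⁻¹¹) × (1.19 × 10³⁰) × (1.07) / (2.97 × 10⁹)³
   = 6.49 × 10⁻⁹ m/s²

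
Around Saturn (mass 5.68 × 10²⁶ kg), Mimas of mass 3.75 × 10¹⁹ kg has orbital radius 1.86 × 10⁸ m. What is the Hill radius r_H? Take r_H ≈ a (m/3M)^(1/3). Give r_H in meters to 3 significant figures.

r_H ≈ a (m/3M)^(1/3)
    = (1.86 × 10⁸) × (3.75 × 10¹⁹ / (3 × 5.68 × 10²⁶))^(1/3)
    = 5.21 × 10⁵ m

5.21 × 10⁵ m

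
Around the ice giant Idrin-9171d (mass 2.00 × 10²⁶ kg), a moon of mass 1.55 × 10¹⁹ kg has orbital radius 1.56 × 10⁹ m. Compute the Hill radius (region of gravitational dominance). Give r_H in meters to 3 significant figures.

r_H ≈ a (m/3M)^(1/3)
    = (1.56 × 10⁹) × (1.55 × 10¹⁹ / (3 × 2.00 × 10²⁶))^(1/3)
    = 4.61 × 10⁶ m

4.61 × 10⁶ m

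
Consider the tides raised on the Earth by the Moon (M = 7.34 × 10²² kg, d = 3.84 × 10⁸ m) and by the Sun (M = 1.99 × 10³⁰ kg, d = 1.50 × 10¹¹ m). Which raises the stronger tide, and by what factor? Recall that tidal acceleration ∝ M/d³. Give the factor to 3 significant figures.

The Moon, by a factor of ≈ 2.20

Tidal acceleration ∝ M/d³, so compare M/d³ for each.
The Moon: (7.34 × 10²²) / (3.84 × 10⁸)³ = 1.296 × 10⁻³
The Sun: (1.99 × 10³⁰) / (1.50 × 10¹¹)³ = 5.896 × 10⁻⁴
Ratio (larger/smaller) = 2.20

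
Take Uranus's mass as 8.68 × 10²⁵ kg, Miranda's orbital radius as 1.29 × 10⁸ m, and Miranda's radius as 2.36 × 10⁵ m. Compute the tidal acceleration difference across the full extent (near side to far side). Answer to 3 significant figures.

2.55 × 10⁻³ m/s²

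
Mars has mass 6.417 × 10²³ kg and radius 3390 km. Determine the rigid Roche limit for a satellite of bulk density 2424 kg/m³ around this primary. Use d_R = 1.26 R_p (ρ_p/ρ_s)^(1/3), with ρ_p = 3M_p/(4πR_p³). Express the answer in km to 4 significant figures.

5019 km

ρ_p = 3M_p/(4πR_p³) = 3 × (6.417 × 10²³) / (4π × (3.390 × 10⁶ m)³) = 3932 kg/m³
d_R = 1.26 × 3390 km × (3932/2424)^(1/3)
    = 5019 km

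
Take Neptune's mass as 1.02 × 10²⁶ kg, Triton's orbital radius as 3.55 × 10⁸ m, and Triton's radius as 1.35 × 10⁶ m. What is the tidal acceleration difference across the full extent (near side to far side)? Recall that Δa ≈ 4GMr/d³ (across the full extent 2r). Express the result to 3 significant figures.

8.22 × 10⁻⁴ m/s²

Δg = 4GMr/d³
   = 4 × (6.674 × 10⁻¹¹) × (1.02 × 10²⁶) × (1.35 × 10⁶) / (3.55 × 10⁸)³
   = 8.22 × 10⁻⁴ m/s²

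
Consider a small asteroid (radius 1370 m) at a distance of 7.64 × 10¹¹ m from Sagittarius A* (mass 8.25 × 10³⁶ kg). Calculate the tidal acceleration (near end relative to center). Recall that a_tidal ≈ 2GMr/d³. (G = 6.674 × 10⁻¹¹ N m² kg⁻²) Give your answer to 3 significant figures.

3.38 × 10⁻⁶ m/s²

Δg = 2GMr/d³
   = 2 × (6.674 × 10⁻¹¹) × (8.25 × 10³⁶) × (1370) / (7.64 × 10¹¹)³
   = 3.38 × 10⁻⁶ m/s²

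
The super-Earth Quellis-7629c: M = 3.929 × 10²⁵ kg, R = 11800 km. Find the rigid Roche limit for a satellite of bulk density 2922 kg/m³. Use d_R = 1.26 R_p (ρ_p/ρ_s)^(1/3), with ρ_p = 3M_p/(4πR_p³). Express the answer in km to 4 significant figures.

18590 km

ρ_p = 3M_p/(4πR_p³) = 3 × (3.929 × 10²⁵) / (4π × (1.180 × 10⁷ m)³) = 5709 kg/m³
d_R = 1.26 × 11800 km × (5709/2922)^(1/3)
    = 18590 km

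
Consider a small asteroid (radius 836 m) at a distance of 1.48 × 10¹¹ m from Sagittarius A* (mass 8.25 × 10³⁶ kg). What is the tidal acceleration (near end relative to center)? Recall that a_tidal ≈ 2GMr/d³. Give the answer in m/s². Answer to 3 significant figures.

a_tidal = 2GMr/d³
        = 2 × (6.674 × 10⁻¹¹) × (8.25 × 10³⁶) × (836) / (1.48 × 10¹¹)³
        = 2.84 × 10⁻⁴ m/s²

2.84 × 10⁻⁴ m/s²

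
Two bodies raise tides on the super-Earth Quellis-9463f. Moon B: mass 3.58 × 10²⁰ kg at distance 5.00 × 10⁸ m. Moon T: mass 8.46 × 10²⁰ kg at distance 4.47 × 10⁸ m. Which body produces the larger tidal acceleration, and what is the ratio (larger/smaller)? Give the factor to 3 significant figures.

Moon T, by a factor of ≈ 3.31

Tidal stretch scales as M/d³; compute that for each body.
Moon B: (3.58 × 10²⁰) / (5.00 × 10⁸)³ = 2.864 × 10⁻⁶
Moon T: (8.46 × 10²⁰) / (4.47 × 10⁸)³ = 9.472 × 10⁻⁶
Ratio (larger/smaller) = 3.31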